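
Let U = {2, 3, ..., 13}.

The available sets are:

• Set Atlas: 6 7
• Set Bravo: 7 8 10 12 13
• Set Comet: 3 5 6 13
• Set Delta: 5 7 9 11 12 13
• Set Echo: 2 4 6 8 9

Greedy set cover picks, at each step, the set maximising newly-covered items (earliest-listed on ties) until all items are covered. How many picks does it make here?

4

Greedy: pick Delta (covers 6 new) → pick Echo (covers 4 new) → pick Bravo (covers 1 new) → pick Comet (covers 1 new). Total picks: 4.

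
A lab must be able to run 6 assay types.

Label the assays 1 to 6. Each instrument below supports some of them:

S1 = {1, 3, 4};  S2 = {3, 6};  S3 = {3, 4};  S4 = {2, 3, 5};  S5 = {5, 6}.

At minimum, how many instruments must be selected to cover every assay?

Take {S1, S4, S5}. Their union is {1, 2, 3, 4, 5, 6}, which is all 6 assays.
Only S1 contains 1, so S1 is forced; the remaining 3 assays need at least 2 more instruments (each remaining instrument adds at most 2) — so at least 3 instruments are needed, and 3 is optimal.

3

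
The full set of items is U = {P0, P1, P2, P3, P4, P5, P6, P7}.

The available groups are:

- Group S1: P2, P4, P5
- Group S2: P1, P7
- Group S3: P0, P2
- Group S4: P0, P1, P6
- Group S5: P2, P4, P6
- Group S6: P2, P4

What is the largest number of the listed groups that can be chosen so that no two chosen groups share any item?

2

S1, S4 are pairwise disjoint (S1={P2,P4,P5}; S4={P0,P1,P6}).
Every remaining group overlaps one of these, and no 3 of the listed groups are pairwise disjoint, so 2 is the maximum.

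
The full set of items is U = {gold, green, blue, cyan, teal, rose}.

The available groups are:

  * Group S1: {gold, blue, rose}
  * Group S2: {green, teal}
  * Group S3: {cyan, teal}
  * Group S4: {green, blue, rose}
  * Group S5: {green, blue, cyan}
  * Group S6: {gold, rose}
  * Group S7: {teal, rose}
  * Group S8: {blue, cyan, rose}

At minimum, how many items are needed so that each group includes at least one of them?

H = {cyan, teal, rose} meets every group (each contains at least one member of H), and |H| = 3.
No choice of 2 items meets every group, so 3 is the minimum.

3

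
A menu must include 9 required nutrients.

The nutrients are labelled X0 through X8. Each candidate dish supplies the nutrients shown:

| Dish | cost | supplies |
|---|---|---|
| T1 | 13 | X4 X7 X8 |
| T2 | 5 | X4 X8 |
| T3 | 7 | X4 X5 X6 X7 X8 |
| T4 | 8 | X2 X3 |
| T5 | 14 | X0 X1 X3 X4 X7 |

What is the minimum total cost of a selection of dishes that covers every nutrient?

T3, T4, T5 together cover every nutrient (T3 ∪ T4 ∪ T5 = {X0, X1, X2, X3, X4, X5, X6, X7, X8}); total cost 7 + 8 + 14 = 29.
No covering selection has total cost below 29.

29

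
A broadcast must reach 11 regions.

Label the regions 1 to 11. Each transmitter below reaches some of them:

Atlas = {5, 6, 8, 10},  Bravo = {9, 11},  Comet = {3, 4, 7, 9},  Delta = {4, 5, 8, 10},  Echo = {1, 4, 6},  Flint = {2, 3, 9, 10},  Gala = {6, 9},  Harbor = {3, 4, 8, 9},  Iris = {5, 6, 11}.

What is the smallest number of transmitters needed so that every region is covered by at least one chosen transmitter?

Take {Atlas, Bravo, Comet, Echo, Flint}. Their union is {1, 2, 3, 4, 5, 6, 7, 8, 9, 10, 11}, which is all 11 regions.
No 4 of the 9 transmitters cover everything (all 126 combinations miss at least one region), so 5 is optimal.

5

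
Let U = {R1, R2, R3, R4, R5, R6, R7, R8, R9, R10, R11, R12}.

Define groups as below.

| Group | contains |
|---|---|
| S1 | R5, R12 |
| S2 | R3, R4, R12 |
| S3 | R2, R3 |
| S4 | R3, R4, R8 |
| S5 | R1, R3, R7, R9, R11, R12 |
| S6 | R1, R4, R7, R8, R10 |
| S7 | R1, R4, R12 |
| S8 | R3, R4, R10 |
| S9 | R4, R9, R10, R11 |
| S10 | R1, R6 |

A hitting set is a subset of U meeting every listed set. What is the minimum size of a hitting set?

4

Take H = {R1, R2, R4, R12}. Each listed group contains at least one of these, so H is a hitting set of size 4.
The groups S1, S3, S9, S10 are pairwise disjoint, so any hitting set needs a separate element for each — at least 4. Hence 4 is optimal.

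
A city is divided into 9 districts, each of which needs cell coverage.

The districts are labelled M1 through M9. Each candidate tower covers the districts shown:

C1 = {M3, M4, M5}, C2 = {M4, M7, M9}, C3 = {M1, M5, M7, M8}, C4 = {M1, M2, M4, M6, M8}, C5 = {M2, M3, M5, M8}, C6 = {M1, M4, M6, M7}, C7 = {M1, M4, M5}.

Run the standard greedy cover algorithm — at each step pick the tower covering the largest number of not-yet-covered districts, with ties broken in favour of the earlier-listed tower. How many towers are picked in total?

3

Greedy: pick C4 (covers 5 new) → pick C1 (covers 2 new) → pick C2 (covers 2 new). Total picks: 3.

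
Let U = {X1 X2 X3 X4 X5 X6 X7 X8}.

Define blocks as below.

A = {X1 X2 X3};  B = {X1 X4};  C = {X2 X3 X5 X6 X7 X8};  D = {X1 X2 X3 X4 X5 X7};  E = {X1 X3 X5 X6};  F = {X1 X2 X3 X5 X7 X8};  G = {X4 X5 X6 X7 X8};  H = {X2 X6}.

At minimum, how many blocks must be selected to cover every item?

Take {A, G}. Their union is {X1, X2, X3, X4, X5, X6, X7, X8}, which is all 8 items.
No single block has all 8 items (the largest, C, has 6), so 2 is optimal.

2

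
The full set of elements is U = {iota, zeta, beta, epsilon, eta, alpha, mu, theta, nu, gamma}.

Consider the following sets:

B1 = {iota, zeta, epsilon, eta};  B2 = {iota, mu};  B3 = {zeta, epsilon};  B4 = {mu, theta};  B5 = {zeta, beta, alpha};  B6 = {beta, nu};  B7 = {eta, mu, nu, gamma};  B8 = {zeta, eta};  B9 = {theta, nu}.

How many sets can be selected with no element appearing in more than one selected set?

3

B2, B3, B6 are pairwise disjoint (B2={iota,mu}; B3={zeta,epsilon}; B6={beta,nu}).
Every remaining set overlaps one of these, and no 4 of the listed sets are pairwise disjoint, so 3 is the maximum.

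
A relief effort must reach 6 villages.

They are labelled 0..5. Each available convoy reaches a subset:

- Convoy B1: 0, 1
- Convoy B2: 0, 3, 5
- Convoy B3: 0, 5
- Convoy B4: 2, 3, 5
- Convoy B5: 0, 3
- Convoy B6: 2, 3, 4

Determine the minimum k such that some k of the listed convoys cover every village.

B1 and B2 and B6 together: B1 ∪ B2 ∪ B6 = {0, 1, 2, 3, 4, 5} — every village is covered.
Only B1 contains 1, so B1 is forced; the remaining 4 villages need at least 2 more convoys (each remaining convoy adds at most 3) — so at least 3 convoys are needed, and 3 is optimal.

3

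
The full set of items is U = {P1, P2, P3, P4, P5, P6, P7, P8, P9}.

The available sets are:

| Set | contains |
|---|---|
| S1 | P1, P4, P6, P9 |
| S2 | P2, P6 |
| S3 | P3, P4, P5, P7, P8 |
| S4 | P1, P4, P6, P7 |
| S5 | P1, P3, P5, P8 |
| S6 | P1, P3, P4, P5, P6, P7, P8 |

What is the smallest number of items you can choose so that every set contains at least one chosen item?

2

The 2 items {P6, P8} hit every set.
The sets S2, S5 are pairwise disjoint, so any hitting set needs a separate item for each — at least 2. Hence 2 is optimal.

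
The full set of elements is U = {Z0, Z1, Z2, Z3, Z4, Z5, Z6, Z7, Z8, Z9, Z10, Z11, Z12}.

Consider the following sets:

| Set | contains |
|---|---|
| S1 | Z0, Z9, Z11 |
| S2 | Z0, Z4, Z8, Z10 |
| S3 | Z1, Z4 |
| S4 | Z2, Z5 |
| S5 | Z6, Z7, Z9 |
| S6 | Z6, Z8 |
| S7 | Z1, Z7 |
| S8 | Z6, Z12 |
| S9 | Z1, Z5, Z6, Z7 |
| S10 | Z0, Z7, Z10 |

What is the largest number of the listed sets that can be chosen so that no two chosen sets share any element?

S1, S4, S6, S7 are pairwise disjoint (S1={Z0,Z9,Z11}; S4={Z2,Z5}; S6={Z6,Z8}; S7={Z1,Z7}).
Every remaining set overlaps one of these, and no 5 of the listed sets are pairwise disjoint, so 4 is the maximum.

4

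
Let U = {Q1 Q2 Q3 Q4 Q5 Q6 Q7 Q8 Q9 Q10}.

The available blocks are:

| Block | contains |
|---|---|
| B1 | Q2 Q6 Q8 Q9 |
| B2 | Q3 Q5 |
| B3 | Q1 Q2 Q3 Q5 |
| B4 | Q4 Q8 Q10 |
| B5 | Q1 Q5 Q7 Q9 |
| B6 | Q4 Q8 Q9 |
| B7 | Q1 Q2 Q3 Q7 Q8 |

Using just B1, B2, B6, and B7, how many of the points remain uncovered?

1

Union of B1, B2, B6, B7 = {Q1, Q2, Q3, Q4, Q5, Q6, Q7, Q8, Q9}.
Not covered: Q10 — 1 point.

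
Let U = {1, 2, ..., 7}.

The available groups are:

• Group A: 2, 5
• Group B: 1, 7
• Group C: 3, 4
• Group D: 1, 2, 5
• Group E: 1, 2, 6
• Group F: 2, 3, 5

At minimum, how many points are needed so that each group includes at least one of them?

H = {1, 3, 5} meets every group (each contains at least one member of H), and |H| = 3.
The groups A, B, C are pairwise disjoint, so any hitting set needs a separate point for each — at least 3. Hence 3 is optimal.

3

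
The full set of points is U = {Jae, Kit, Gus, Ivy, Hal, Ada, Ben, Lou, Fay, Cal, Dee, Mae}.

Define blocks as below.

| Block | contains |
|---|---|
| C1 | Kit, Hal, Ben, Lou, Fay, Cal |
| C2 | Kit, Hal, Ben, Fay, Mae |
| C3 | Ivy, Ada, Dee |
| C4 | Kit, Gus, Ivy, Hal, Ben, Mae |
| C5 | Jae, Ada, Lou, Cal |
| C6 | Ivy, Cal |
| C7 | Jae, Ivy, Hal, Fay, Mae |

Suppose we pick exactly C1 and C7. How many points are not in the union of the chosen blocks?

3

Union of C1, C7 = {Jae, Kit, Ivy, Hal, Ben, Lou, Fay, Cal, Mae}.
Not covered: Gus, Ada, Dee — 3 points.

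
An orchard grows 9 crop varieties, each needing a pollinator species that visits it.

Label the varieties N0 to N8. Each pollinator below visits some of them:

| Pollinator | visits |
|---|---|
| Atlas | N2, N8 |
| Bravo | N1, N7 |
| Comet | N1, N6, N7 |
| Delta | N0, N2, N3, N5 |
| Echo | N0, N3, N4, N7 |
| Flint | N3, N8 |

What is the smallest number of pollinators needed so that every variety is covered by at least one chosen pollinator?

4

Atlas and Comet and Delta and Echo together: Atlas ∪ Comet ∪ Delta ∪ Echo = {N0, N1, N2, N3, N4, N5, N6, N7, N8} — every variety is covered.
Only Echo contains N4, so Echo is forced; the remaining 5 varieties need at least 3 more pollinators (each remaining pollinator adds at most 2) — so at least 4 pollinators are needed, and 4 is optimal.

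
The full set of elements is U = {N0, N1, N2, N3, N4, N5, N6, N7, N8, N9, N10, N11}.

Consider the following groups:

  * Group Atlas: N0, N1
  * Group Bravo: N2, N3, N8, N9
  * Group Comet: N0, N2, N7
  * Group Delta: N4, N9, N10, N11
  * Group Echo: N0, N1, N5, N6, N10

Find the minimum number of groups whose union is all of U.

Bravo, Comet, Delta, and Echo cover everything between them: the union {N0, N1, N2, N3, N4, N5, N6, N7, N8, N9, N10, N11} is all of U.
Only Comet contains N7, so Comet is forced; the remaining 9 elements need at least 3 more groups (each remaining group adds at most 4) — so at least 4 groups are needed, and 4 is optimal.

4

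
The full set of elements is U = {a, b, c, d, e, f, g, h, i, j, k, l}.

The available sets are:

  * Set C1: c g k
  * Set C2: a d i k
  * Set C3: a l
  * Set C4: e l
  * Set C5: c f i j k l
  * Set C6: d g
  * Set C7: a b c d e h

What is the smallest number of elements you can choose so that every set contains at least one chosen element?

Take T = {d, k, l}. Each listed set contains at least one of these, so T is a hitting set of size 3.
No choice of 2 elements meets every set, so 3 is the minimum.

3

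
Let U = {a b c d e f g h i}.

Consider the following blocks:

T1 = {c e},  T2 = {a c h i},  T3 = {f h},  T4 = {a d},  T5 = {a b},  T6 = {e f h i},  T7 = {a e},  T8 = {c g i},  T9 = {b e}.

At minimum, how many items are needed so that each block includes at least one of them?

4

T = {a, b, c, h} meets every block (each contains at least one member of T), and |T| = 4.
The blocks T3, T4, T8, T9 are pairwise disjoint, so any hitting set needs a separate item for each — at least 4. Hence 4 is optimal.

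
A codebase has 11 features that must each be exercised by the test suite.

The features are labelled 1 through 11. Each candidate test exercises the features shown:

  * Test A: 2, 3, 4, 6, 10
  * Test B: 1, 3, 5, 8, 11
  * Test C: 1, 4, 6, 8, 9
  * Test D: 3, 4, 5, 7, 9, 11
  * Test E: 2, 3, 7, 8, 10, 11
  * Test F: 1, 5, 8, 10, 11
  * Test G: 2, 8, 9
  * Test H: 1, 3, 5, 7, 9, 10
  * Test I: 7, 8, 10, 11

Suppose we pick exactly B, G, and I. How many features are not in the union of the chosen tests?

Union of B, G, I = {1, 2, 3, 5, 7, 8, 9, 10, 11}.
Not covered: 4, 6 — 2 features.

2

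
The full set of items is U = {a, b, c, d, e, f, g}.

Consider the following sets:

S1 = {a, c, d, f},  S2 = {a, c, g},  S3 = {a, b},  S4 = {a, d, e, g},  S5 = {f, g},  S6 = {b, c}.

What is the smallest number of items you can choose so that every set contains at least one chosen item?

3

The 3 items {a, c, f} hit every set.
No choice of 2 items meets every set, so 3 is the minimum.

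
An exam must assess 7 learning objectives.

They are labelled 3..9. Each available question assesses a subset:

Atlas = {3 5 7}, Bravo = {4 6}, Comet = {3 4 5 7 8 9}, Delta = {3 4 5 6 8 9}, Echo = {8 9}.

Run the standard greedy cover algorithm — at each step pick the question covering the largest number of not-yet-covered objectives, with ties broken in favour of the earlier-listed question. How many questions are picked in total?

Greedy: pick Comet (covers 6 new) → pick Bravo (covers 1 new). Total picks: 2.

2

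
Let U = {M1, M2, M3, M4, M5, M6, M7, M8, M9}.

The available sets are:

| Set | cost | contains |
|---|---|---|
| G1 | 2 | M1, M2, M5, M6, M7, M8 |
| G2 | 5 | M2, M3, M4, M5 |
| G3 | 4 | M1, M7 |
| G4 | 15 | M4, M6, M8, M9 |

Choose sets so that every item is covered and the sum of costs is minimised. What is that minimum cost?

G1, G2, G4 together cover every item (G1 ∪ G2 ∪ G4 = {M1, M2, M3, M4, M5, M6, M7, M8, M9}); total cost 2 + 5 + 15 = 22.
No covering selection has total cost below 22.

22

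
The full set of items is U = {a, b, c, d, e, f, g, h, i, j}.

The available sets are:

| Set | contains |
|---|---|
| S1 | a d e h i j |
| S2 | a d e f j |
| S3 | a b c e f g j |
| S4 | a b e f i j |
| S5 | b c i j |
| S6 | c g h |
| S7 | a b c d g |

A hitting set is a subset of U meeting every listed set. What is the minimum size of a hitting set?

2

The 2 items {c, e} hit every set.
The sets S4, S6 are pairwise disjoint, so any hitting set needs a separate item for each — at least 2. Hence 2 is optimal.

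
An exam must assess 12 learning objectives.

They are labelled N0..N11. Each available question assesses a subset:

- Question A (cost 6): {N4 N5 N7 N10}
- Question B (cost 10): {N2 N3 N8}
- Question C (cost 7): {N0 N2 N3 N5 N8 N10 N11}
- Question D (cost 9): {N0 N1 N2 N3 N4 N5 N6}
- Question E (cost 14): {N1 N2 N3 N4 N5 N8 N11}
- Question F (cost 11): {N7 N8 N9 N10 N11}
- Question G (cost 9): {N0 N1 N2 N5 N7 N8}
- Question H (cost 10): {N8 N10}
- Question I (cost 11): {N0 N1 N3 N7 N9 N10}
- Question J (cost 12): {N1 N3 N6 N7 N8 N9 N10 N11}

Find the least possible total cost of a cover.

D, F together cover every objective (D ∪ F = {N0, N1, N2, N3, N4, N5, N6, N7, N8, N9, N10, N11}); total cost 9 + 11 = 20.
The greedy pick C, A, J costs 25; no covering selection beats 20.

20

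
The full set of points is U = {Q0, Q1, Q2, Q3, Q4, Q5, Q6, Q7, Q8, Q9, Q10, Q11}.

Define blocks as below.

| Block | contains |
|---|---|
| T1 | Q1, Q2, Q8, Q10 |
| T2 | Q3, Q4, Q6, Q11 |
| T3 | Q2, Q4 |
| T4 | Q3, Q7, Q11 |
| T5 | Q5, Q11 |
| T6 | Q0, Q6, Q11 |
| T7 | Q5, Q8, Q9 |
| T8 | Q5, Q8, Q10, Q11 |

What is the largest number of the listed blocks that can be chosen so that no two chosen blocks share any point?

3

T3, T4, T7 are pairwise disjoint (T3={Q2,Q4}; T4={Q3,Q7,Q11}; T7={Q5,Q8,Q9}).
Every remaining block overlaps one of these, and no 4 of the listed blocks are pairwise disjoint, so 3 is the maximum.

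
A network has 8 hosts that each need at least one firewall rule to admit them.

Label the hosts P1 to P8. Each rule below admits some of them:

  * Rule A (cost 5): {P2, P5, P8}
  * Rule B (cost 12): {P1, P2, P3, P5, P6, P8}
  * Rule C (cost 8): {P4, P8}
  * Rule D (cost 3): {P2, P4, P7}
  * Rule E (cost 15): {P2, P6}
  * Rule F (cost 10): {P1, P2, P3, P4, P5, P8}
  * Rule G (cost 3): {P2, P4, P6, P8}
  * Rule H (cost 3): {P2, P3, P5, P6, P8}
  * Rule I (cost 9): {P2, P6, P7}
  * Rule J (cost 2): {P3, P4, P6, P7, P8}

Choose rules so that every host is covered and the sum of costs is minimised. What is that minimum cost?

12

F, J together cover every host (F ∪ J = {P1, P2, P3, P4, P5, P6, P7, P8}); total cost 10 + 2 = 12.
The greedy pick J, H, F costs 15; no covering selection beats 12.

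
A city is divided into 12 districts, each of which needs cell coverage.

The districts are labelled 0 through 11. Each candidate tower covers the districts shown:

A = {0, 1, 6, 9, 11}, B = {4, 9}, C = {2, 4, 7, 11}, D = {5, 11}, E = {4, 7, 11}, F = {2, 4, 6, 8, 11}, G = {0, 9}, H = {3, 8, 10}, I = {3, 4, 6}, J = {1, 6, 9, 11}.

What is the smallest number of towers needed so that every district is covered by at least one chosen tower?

A and C and D and H together: A ∪ C ∪ D ∪ H = {0, 1, 2, 3, 4, 5, 6, 7, 8, 9, 10, 11} — every district is covered.
Only D contains 5, so D is forced; the remaining 10 districts need at least 3 more towers (each remaining tower adds at most 4) — so at least 4 towers are needed, and 4 is optimal.

4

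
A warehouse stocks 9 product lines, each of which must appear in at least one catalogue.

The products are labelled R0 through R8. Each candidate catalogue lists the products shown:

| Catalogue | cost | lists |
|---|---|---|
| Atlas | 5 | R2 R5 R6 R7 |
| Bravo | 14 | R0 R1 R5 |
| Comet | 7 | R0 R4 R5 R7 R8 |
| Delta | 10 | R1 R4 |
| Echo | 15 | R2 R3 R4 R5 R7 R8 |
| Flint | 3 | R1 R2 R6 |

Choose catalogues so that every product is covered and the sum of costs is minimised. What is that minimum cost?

25

Comet, Echo, Flint together cover every product (Comet ∪ Echo ∪ Flint = {R0, R1, R2, R3, R4, R5, R6, R7, R8}); total cost 7 + 15 + 3 = 25.
No covering selection has total cost below 25.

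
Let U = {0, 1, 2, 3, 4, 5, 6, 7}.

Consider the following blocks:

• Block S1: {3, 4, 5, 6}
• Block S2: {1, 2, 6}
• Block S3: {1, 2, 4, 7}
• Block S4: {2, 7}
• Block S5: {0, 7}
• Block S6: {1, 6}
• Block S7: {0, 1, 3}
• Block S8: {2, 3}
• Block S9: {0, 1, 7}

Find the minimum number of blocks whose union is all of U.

S1 and S2 and S5 together: S1 ∪ S2 ∪ S5 = {0, 1, 2, 3, 4, 5, 6, 7} — every item is covered.
Only S1 contains 5, so S1 is forced; the remaining 4 items need at least 2 more blocks (each remaining block adds at most 3) — so at least 3 blocks are needed, and 3 is optimal.

3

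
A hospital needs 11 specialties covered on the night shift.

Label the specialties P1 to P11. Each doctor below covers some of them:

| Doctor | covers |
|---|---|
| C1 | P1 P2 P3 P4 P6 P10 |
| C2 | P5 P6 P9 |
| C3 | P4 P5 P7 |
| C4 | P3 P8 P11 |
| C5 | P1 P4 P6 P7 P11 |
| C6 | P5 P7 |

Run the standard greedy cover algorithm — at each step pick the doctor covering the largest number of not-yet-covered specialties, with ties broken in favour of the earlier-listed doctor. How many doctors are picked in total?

Greedy: pick C1 (covers 6 new) → pick C2 (covers 2 new) → pick C4 (covers 2 new) → pick C3 (covers 1 new). Total picks: 4.

4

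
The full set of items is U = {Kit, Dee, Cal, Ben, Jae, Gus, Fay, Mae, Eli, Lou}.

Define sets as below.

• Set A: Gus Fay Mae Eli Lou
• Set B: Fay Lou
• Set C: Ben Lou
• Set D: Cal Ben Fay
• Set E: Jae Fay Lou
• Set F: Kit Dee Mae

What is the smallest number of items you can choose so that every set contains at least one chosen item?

3

Take H = {Dee, Cal, Lou}. Each listed set contains at least one of these, so H is a hitting set of size 3.
No choice of 2 items meets every set, so 3 is the minimum.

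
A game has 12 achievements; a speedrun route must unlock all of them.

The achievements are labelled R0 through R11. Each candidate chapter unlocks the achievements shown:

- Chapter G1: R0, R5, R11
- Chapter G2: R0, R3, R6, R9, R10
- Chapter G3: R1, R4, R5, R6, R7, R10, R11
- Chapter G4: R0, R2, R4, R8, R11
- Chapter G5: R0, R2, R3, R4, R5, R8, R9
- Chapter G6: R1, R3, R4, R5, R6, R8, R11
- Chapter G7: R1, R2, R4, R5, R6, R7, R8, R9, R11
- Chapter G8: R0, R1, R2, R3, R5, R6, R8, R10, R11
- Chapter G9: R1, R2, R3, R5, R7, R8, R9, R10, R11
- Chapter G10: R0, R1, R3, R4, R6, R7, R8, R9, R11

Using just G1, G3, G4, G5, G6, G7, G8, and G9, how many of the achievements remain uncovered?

0

Union of G1, G3, G4, G5, G6, G7, G8, G9 = {R0, R1, R2, R3, R4, R5, R6, R7, R8, R9, R10, R11} — that's every achievement, so 0 are uncovered.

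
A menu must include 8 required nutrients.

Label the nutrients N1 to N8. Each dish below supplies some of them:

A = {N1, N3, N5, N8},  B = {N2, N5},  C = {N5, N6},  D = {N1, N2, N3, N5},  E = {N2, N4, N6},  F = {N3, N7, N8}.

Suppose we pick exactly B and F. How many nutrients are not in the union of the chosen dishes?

Union of B, F = {N2, N3, N5, N7, N8}.
Not covered: N1, N4, N6 — 3 nutrients.

3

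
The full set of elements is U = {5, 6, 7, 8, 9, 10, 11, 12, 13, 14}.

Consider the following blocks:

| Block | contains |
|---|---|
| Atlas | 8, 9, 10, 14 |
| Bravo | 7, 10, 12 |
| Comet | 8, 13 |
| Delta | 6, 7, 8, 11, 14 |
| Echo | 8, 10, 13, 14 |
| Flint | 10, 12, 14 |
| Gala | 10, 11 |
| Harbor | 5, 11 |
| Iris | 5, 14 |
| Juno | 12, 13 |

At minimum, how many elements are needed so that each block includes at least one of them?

4

The 4 elements {10, 11, 13, 14} hit every block.
No choice of 3 elements meets every block, so 4 is the minimum.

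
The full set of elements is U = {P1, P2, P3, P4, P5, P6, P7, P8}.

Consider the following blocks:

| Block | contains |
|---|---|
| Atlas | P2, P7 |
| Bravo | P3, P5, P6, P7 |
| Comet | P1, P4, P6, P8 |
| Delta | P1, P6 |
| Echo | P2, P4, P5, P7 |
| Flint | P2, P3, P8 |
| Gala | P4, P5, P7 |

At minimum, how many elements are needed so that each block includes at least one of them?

3

H = {P2, P5, P6} meets every block (each contains at least one member of H), and |H| = 3.
The blocks Delta, Flint, Gala are pairwise disjoint, so any hitting set needs a separate element for each — at least 3. Hence 3 is optimal.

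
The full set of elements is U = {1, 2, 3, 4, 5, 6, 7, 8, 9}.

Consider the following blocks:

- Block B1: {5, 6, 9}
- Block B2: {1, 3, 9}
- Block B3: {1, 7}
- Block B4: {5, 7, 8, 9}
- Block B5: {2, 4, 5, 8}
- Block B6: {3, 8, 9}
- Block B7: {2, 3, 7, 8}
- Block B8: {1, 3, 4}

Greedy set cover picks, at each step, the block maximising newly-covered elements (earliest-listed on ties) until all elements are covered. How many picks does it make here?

Greedy: pick B4 (covers 4 new) → pick B8 (covers 3 new) → pick B1 (covers 1 new) → pick B5 (covers 1 new). Total picks: 4.
(The true minimum cover uses only 3 blocks, so greedy is not optimal here.)

4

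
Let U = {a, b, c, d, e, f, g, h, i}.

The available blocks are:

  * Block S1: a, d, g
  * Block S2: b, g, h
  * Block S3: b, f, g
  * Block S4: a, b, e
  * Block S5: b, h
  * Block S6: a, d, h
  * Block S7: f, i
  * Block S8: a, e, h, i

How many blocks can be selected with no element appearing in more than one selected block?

S1, S5, S7 are pairwise disjoint (S1={a,d,g}; S5={b,h}; S7={f,i}).
Every remaining block overlaps one of these, and no 4 of the listed blocks are pairwise disjoint, so 3 is the maximum.

3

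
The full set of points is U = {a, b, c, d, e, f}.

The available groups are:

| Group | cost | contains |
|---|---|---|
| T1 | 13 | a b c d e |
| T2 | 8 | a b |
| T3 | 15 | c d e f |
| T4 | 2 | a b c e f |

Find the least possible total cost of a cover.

T1, T4 together cover every point (T1 ∪ T4 = {a, b, c, d, e, f}); total cost 13 + 2 = 15.
No covering selection has total cost below 15.

15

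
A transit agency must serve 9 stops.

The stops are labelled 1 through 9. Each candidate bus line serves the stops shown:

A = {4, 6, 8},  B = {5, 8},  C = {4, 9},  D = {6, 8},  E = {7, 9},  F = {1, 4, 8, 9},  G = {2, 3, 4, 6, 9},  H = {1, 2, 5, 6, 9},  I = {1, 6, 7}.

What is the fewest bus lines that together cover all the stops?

B and G and I together: B ∪ G ∪ I = {1, 2, 3, 4, 5, 6, 7, 8, 9} — every stop is covered.
Only G contains 3, so G is forced; the remaining 4 stops need at least 2 more bus lines (each remaining bus line adds at most 2) — so at least 3 bus lines are needed, and 3 is optimal.

3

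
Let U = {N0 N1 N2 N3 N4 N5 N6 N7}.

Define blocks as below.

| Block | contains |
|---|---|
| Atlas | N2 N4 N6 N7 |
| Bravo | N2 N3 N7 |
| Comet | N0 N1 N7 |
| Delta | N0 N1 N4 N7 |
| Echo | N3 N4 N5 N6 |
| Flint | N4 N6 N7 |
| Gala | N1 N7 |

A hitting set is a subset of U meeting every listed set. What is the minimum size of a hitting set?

2

Take H = {N5, N7}. Each listed block contains at least one of these, so H is a hitting set of size 2.
The blocks Echo, Gala are pairwise disjoint, so any hitting set needs a separate item for each — at least 2. Hence 2 is optimal.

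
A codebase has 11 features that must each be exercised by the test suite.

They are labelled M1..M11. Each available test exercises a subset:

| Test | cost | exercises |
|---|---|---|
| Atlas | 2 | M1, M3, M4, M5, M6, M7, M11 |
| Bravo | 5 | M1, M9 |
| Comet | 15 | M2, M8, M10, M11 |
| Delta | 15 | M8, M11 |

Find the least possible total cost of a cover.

Atlas, Bravo, Comet together cover every feature (Atlas ∪ Bravo ∪ Comet = {M1, M2, M3, M4, M5, M6, M7, M8, M9, M10, M11}); total cost 2 + 5 + 15 = 22.
No covering selection has total cost below 22.

22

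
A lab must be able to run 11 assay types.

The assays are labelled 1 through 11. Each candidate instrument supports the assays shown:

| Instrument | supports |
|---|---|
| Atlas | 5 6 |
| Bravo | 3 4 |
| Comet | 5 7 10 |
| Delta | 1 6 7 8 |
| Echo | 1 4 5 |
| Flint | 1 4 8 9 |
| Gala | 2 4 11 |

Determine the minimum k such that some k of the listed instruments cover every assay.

5

Take {Bravo, Comet, Delta, Flint, Gala}. Their union is {1, 2, 3, 4, 5, 6, 7, 8, 9, 10, 11}, which is all 11 assays.
No 4 of the 7 instruments cover everything (all 35 combinations miss at least one assay), so 5 is optimal.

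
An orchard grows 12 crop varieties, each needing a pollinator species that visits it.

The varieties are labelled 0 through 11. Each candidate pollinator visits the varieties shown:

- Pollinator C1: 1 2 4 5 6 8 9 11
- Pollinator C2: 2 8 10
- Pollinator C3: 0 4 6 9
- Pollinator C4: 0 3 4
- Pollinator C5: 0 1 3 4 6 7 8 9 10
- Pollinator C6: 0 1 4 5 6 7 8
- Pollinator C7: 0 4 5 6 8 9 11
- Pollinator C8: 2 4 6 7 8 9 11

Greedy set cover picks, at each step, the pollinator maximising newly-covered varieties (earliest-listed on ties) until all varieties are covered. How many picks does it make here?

Greedy: pick C5 (covers 9 new) → pick C1 (covers 3 new). Total picks: 2.

2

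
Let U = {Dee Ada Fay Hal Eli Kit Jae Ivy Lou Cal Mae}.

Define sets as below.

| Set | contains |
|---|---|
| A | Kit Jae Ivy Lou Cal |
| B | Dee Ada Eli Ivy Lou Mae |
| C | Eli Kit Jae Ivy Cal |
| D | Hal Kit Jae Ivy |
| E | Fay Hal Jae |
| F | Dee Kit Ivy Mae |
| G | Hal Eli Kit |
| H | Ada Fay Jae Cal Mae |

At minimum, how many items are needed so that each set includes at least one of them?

T = {Eli, Jae, Ivy} meets every set (each contains at least one member of T), and |T| = 3.
No choice of 2 items meets every set, so 3 is the minimum.

3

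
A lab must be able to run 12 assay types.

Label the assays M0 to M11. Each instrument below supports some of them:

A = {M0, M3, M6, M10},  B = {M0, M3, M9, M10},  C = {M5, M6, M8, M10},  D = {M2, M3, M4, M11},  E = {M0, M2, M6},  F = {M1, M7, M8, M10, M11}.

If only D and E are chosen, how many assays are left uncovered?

Union of D, E = {M0, M2, M3, M4, M6, M11}.
Not covered: M1, M5, M7, M8, M9, M10 — 6 assays.

6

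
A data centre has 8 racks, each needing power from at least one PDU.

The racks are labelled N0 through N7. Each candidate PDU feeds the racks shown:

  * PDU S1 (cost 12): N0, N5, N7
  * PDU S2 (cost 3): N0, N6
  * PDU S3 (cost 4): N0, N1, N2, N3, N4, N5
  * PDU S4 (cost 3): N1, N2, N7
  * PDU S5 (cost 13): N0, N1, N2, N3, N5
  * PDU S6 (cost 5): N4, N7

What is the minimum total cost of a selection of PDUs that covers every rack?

S2, S3, S4 together cover every rack (S2 ∪ S3 ∪ S4 = {N0, N1, N2, N3, N4, N5, N6, N7}); total cost 3 + 4 + 3 = 10.
No covering selection has total cost below 10.

10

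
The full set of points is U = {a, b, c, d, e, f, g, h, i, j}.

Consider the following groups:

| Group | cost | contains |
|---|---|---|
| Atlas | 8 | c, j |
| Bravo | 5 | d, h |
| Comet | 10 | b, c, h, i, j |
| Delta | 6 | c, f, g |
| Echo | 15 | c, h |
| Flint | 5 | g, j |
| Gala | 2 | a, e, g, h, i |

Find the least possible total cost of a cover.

23

Bravo, Comet, Delta, Gala together cover every point (Bravo ∪ Comet ∪ Delta ∪ Gala = {a, b, c, d, e, f, g, h, i, j}); total cost 5 + 10 + 6 + 2 = 23.
No covering selection has total cost below 23.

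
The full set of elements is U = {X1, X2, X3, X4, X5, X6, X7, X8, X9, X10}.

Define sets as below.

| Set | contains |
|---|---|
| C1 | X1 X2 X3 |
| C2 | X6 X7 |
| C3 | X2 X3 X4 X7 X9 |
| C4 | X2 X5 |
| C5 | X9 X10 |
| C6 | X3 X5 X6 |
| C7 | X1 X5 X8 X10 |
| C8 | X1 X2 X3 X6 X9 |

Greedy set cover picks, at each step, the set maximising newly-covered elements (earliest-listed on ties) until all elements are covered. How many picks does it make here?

Greedy: pick C3 (covers 5 new) → pick C7 (covers 4 new) → pick C2 (covers 1 new). Total picks: 3.

3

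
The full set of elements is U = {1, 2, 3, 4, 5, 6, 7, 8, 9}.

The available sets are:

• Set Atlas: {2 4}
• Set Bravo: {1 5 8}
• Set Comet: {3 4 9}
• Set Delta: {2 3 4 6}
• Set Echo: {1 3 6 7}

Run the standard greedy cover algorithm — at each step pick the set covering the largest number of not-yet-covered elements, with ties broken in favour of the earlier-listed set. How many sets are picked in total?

4

Greedy: pick Delta (covers 4 new) → pick Bravo (covers 3 new) → pick Comet (covers 1 new) → pick Echo (covers 1 new). Total picks: 4.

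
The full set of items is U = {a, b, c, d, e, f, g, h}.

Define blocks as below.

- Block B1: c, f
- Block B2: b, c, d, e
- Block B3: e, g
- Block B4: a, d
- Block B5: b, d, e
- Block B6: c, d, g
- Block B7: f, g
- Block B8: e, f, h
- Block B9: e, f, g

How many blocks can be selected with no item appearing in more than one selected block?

B1, B3, B4 are pairwise disjoint (B1={c,f}; B3={e,g}; B4={a,d}).
Every remaining block overlaps one of these, and no 4 of the listed blocks are pairwise disjoint, so 3 is the maximum.

3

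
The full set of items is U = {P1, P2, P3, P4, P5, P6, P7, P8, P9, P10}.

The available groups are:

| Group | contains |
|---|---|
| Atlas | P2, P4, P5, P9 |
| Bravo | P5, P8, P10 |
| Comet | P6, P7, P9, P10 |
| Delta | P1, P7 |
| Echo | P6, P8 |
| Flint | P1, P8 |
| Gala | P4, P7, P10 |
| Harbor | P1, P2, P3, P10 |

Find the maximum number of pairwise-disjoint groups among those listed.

3

Atlas, Delta, Echo are pairwise disjoint (Atlas={P2,P4,P5,P9}; Delta={P1,P7}; Echo={P6,P8}).
Every remaining group overlaps one of these, and no 4 of the listed groups are pairwise disjoint, so 3 is the maximum.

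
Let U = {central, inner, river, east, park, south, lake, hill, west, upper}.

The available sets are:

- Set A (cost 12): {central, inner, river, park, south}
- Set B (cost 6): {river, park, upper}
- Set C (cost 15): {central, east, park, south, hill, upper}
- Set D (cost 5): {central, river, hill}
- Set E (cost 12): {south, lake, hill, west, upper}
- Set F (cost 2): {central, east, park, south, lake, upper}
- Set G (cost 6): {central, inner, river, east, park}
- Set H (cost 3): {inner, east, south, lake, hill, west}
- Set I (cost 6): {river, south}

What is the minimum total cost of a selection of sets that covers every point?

D, F, H together cover every point (D ∪ F ∪ H = {central, inner, river, east, park, south, lake, hill, west, upper}); total cost 5 + 2 + 3 = 10.
No covering selection has total cost below 10.

10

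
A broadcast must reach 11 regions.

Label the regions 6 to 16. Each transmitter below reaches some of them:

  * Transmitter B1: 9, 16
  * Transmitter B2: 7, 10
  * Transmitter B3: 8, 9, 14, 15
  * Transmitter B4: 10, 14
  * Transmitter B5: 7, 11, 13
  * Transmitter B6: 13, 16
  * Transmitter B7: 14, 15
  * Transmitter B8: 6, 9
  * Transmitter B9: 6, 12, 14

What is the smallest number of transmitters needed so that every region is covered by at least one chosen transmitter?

B2 and B3 and B5 and B6 and B9 together: B2 ∪ B3 ∪ B5 ∪ B6 ∪ B9 = {6, 7, 8, 9, 10, 11, 12, 13, 14, 15, 16} — every region is covered.
No 4 of the 9 transmitters cover everything (all 126 combinations miss at least one region), so 5 is optimal.

5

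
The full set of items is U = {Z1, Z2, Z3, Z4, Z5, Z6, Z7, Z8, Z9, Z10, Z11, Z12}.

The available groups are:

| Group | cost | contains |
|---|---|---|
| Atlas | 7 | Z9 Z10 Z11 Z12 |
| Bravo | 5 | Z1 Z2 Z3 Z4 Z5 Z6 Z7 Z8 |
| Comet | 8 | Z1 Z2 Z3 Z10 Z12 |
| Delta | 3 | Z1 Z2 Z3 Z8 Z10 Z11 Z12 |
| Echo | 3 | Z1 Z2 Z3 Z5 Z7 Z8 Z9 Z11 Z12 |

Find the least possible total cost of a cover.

Bravo, Delta, Echo together cover every item (Bravo ∪ Delta ∪ Echo = {Z1, Z2, Z3, Z4, Z5, Z6, Z7, Z8, Z9, Z10, Z11, Z12}); total cost 5 + 3 + 3 = 11.
No covering selection has total cost below 11.

11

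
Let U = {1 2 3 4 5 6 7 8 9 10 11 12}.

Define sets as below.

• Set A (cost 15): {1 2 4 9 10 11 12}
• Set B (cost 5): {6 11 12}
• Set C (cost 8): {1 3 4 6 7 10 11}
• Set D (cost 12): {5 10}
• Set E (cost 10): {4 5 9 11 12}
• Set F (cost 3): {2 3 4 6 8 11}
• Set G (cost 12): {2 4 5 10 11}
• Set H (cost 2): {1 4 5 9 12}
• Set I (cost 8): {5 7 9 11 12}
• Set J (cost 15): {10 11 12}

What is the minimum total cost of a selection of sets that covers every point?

13

C, F, H together cover every point (C ∪ F ∪ H = {1, 2, 3, 4, 5, 6, 7, 8, 9, 10, 11, 12}); total cost 8 + 3 + 2 = 13.
No covering selection has total cost below 13.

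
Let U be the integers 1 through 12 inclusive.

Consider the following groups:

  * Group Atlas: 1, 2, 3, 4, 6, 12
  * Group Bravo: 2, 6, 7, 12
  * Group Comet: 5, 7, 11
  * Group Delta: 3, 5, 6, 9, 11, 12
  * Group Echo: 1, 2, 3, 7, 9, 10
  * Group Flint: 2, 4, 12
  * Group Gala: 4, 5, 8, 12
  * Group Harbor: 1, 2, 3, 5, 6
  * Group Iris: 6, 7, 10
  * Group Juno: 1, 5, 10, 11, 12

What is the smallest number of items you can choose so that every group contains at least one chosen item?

3

H = {3, 7, 12} meets every group (each contains at least one member of H), and |H| = 3.
No choice of 2 items meets every group, so 3 is the minimum.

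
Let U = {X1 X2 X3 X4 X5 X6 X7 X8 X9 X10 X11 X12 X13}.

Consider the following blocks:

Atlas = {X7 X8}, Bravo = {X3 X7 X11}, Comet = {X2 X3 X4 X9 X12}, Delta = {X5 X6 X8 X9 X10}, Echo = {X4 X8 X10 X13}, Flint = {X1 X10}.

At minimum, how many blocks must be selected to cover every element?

5

Bravo and Comet and Delta and Echo and Flint together: Bravo ∪ Comet ∪ Delta ∪ Echo ∪ Flint = {X1, X2, X3, X4, X5, X6, X7, X8, X9, X10, X11, X12, X13} — every element is covered.
No 4 of the 6 blocks cover everything (all 15 combinations miss at least one element), so 5 is optimal.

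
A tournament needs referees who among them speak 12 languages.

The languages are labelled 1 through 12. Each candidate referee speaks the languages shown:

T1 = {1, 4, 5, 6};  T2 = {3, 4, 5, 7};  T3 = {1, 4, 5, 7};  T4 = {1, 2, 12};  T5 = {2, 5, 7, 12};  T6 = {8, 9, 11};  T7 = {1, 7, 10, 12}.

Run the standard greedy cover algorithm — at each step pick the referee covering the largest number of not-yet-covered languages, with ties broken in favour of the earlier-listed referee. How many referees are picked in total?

Greedy: pick T1 (covers 4 new) → pick T5 (covers 3 new) → pick T6 (covers 3 new) → pick T2 (covers 1 new) → pick T7 (covers 1 new). Total picks: 5.

5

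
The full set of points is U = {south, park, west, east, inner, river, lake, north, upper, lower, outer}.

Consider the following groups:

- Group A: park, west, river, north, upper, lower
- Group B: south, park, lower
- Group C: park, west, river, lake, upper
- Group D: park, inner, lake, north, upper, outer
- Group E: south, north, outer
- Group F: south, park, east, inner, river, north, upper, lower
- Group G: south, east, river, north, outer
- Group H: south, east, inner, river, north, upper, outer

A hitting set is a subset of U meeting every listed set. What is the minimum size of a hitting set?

T = {south, upper} meets every group (each contains at least one member of T), and |T| = 2.
The groups C, E are pairwise disjoint, so any hitting set needs a separate point for each — at least 2. Hence 2 is optimal.

2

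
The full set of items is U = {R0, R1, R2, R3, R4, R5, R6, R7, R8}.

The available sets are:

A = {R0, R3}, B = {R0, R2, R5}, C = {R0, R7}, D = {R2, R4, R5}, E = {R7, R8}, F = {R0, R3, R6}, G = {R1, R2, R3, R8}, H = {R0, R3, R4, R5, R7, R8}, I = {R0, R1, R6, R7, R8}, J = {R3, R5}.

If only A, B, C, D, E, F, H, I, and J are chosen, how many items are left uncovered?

0

Union of A, B, C, D, E, F, H, I, J = {R0, R1, R2, R3, R4, R5, R6, R7, R8} — that's every item, so 0 are uncovered.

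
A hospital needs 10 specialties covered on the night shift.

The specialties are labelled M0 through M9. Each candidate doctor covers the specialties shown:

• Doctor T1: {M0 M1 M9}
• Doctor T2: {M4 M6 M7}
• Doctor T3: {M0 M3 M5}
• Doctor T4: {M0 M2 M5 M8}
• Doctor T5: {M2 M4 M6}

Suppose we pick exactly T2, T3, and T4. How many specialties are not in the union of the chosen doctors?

Union of T2, T3, T4 = {M0, M2, M3, M4, M5, M6, M7, M8}.
Not covered: M1, M9 — 2 specialties.

2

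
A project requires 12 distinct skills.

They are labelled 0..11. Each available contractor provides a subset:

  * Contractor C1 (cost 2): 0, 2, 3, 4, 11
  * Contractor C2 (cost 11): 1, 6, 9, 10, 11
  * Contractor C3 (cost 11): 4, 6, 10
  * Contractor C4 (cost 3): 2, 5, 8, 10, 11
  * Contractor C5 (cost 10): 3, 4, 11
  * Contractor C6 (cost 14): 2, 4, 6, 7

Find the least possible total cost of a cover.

C1, C2, C4, C6 together cover every skill (C1 ∪ C2 ∪ C4 ∪ C6 = {0, 1, 2, 3, 4, 5, 6, 7, 8, 9, 10, 11}); total cost 2 + 11 + 3 + 14 = 30.
No covering selection has total cost below 30.

30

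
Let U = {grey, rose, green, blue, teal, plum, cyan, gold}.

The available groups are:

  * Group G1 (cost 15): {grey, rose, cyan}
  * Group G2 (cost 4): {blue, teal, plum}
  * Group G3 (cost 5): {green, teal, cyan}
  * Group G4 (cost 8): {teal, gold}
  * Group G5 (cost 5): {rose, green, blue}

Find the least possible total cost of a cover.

G1, G2, G3, G4 together cover every element (G1 ∪ G2 ∪ G3 ∪ G4 = {grey, rose, green, blue, teal, plum, cyan, gold}); total cost 15 + 4 + 5 + 8 = 32.
The greedy pick G2, G3, G5, G4, G1 costs 37; no covering selection beats 32.

32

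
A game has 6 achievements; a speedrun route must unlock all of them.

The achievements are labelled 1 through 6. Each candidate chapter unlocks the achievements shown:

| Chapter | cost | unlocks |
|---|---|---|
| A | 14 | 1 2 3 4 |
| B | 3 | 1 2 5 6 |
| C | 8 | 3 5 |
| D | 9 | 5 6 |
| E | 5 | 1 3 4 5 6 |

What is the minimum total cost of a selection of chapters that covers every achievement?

8

B, E together cover every achievement (B ∪ E = {1, 2, 3, 4, 5, 6}); total cost 3 + 5 = 8.
No covering selection has total cost below 8.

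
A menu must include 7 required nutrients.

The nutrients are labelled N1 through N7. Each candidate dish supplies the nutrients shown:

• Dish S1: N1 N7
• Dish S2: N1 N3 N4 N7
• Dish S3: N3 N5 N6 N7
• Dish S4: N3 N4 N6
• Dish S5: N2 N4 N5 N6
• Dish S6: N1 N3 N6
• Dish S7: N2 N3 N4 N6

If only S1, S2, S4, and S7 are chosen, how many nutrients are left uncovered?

1

Union of S1, S2, S4, S7 = {N1, N2, N3, N4, N6, N7}.
Not covered: N5 — 1 nutrient.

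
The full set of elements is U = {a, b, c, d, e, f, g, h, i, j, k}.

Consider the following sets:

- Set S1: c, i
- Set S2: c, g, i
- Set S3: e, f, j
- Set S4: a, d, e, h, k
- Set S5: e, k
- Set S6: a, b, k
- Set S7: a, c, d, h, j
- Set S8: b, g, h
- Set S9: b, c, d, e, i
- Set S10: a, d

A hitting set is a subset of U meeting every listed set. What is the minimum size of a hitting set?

4

T = {a, e, h, i} meets every set (each contains at least one member of T), and |T| = 4.
The sets S1, S3, S8, S10 are pairwise disjoint, so any hitting set needs a separate element for each — at least 4. Hence 4 is optimal.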